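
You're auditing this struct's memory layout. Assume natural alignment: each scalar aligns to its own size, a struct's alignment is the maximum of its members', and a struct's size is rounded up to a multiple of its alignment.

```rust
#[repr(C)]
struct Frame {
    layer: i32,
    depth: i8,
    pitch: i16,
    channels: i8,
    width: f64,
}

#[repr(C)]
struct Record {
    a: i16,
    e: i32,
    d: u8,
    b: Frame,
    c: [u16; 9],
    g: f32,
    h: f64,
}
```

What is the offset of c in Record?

Frame: layer at 0 (size 4, align 4) → ends 4; depth at 4 (size 1, align 1) → ends 5; pad 1 to align 2 for pitch; pitch at 6 (size 2, align 2) → ends 8; channels at 8 (size 1, align 1) → ends 9; pad 7 to align 8 for width; width at 16 (size 8, align 8) → ends 24; total 24 bytes, alignment 8
a at 0 (size 2, align 2) → ends 2
pad 2 to align 4 for e
e at 4 (size 4, align 4) → ends 8
d at 8 (size 1, align 1) → ends 9
pad 7 to align 8 for b
b at 16 (size 24, align 8) → ends 40
c at 40 (size 18, align 2) → ends 58

40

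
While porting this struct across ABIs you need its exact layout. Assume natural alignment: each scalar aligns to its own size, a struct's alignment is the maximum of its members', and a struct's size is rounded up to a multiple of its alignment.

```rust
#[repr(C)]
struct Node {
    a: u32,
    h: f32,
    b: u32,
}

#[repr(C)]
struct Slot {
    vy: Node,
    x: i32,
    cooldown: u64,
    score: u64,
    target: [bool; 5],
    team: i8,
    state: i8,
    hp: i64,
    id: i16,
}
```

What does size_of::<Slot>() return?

Node: 0..4  a  (4B, 4-aligned); 4..8  h  (4B, 4-aligned); 8..12  b  (4B, 4-aligned); sizeof = 12, alignof = 4
0..12  vy  (12B, 4-aligned)
12..16  x  (4B, 4-aligned)
16..24  cooldown  (8B, 8-aligned)
24..32  score  (8B, 8-aligned)
32..37  target  (5B, 1-aligned)
37..38  team  (1B, 1-aligned)
38..39  state  (1B, 1-aligned)
39..40  -- padding (1B)
40..48  hp  (8B, 8-aligned)
48..50  id  (2B, 2-aligned)
50..56  -- tail padding (6B)
sizeof = 56, alignof = 8

56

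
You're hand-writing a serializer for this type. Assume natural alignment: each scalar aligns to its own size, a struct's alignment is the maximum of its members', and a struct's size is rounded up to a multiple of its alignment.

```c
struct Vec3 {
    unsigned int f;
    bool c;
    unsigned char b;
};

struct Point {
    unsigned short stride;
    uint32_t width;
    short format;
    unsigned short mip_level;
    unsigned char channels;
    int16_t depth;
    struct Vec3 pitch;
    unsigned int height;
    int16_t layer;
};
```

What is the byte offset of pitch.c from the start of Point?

Vec3: f at 0 (size 4, align 4) → ends 4; c at 4 (size 1, align 1) → ends 5; b at 5 (size 1, align 1) → ends 6; tail pad 2 to reach multiple of 4; total 8 bytes, alignment 4
stride at 0 (size 2, align 2) → ends 2
pad 2 to align 4 for width
width at 4 (size 4, align 4) → ends 8
format at 8 (size 2, align 2) → ends 10
mip_level at 10 (size 2, align 2) → ends 12
channels at 12 (size 1, align 1) → ends 13
pad 1 to align 2 for depth
depth at 14 (size 2, align 2) → ends 16
pitch at 16 (size 8, align 4) → ends 24
within Vec3: c at 4
16 + 4 = 20

20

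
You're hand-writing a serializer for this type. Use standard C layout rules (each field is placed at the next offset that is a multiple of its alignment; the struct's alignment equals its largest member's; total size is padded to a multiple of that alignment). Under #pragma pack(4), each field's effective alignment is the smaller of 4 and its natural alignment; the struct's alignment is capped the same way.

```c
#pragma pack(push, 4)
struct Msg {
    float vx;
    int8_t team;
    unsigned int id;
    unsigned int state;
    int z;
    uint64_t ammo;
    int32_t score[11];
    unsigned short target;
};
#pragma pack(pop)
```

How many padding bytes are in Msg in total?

0..4  vx  (4B, 4-aligned)
4..5  team  (1B, 1-aligned)
5..8  -- padding (3B)
8..12  id  (4B, 4-aligned)
12..16  state  (4B, 4-aligned)
16..20  z  (4B, 4-aligned)
20..28  ammo  (8B, 4-aligned)
28..72  score  (44B, 4-aligned)
72..74  target  (2B, 2-aligned)
74..76  -- tail padding (2B)
sizeof = 76, alignof = 4
data bytes 71, size 76 → padding 5

5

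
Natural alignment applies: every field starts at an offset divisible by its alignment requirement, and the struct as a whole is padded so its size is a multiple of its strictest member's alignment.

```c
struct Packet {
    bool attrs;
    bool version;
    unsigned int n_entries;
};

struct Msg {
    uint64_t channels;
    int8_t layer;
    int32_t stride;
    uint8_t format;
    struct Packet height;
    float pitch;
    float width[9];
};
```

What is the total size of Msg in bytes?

72

Packet: 0..1  attrs  (1B, 1-aligned); 1..2  version  (1B, 1-aligned); 2..4  -- padding (2B); 4..8  n_entries  (4B, 4-aligned); sizeof = 8, alignof = 4
0..8  channels  (8B, 8-aligned)
8..9  layer  (1B, 1-aligned)
9..12  -- padding (3B)
12..16  stride  (4B, 4-aligned)
16..17  format  (1B, 1-aligned)
17..20  -- padding (3B)
20..28  height  (8B, 4-aligned)
28..32  pitch  (4B, 4-aligned)
32..68  width  (36B, 4-aligned)
68..72  -- tail padding (4B)
sizeof = 72, alignof = 8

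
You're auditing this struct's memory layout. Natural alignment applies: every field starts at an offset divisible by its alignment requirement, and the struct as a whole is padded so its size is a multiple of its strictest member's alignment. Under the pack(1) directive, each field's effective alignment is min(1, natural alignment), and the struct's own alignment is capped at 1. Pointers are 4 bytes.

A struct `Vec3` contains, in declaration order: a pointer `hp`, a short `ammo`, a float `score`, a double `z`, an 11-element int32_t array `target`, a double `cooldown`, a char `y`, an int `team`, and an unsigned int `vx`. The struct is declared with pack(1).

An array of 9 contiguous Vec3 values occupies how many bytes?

711

hp at 0 (size 4, align 1) → ends 4
ammo at 4 (size 2, align 1) → ends 6
score at 6 (size 4, align 1) → ends 10
z at 10 (size 8, align 1) → ends 18
target at 18 (size 44, align 1) → ends 62
cooldown at 62 (size 8, align 1) → ends 70
y at 70 (size 1, align 1) → ends 71
team at 71 (size 4, align 1) → ends 75
vx at 75 (size 4, align 1) → ends 79
total 79 bytes, alignment 1
array of 9: 9 × 79 = 711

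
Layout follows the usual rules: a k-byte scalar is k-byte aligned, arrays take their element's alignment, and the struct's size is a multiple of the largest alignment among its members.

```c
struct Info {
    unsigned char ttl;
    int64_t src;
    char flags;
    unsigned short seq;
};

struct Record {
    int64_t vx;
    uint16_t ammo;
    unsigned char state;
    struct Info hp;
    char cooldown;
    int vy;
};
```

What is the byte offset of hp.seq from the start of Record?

Info: @0: ttl [1B, align 1] → 1; +7 pad (align 8); @8: src [8B, align 8] → 16; @16: flags [1B, align 1] → 17; +1 pad (align 2); @18: seq [2B, align 2] → 20; +4 tail pad (align 8); size 24, align 8
@0: vx [8B, align 8] → 8
@8: ammo [2B, align 2] → 10
@10: state [1B, align 1] → 11
+5 pad (align 8)
@16: hp [24B, align 8] → 40
within Info: seq at 18
16 + 18 = 34

34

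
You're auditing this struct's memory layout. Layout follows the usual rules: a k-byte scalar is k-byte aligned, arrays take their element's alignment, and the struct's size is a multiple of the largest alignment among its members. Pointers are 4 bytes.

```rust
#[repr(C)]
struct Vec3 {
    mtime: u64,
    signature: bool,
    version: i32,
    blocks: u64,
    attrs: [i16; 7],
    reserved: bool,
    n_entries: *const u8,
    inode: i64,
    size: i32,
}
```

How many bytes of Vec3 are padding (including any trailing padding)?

@0: mtime [8B, align 8] → 8
@8: signature [1B, align 1] → 9
+3 pad (align 4)
@12: version [4B, align 4] → 16
@16: blocks [8B, align 8] → 24
@24: attrs [14B, align 2] → 38
@38: reserved [1B, align 1] → 39
+1 pad (align 4)
@40: n_entries [4B, align 4] → 44
+4 pad (align 8)
@48: inode [8B, align 8] → 56
@56: size [4B, align 4] → 60
+4 tail pad (align 8)
size 64, align 8
data bytes 52, size 64 → padding 12

12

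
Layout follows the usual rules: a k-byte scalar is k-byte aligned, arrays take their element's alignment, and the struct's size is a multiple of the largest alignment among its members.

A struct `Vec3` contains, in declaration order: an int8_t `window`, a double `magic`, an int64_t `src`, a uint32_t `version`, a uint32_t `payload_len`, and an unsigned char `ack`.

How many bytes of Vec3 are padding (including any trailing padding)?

0..1  window  (1B, 1-aligned)
1..8  -- padding (7B)
8..16  magic  (8B, 8-aligned)
16..24  src  (8B, 8-aligned)
24..28  version  (4B, 4-aligned)
28..32  payload_len  (4B, 4-aligned)
32..33  ack  (1B, 1-aligned)
33..40  -- tail padding (7B)
sizeof = 40, alignof = 8
data bytes 26, size 40 → padding 14

14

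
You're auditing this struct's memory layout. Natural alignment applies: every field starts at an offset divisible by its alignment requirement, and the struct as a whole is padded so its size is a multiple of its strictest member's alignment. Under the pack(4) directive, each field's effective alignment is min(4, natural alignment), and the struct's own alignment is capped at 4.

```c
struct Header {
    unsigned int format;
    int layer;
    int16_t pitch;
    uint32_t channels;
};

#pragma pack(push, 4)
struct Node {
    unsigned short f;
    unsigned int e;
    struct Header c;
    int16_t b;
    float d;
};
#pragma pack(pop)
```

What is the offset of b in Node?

24

Header: 0..4  format  (4B, 4-aligned); 4..8  layer  (4B, 4-aligned); 8..10  pitch  (2B, 2-aligned); 10..12  -- padding (2B); 12..16  channels  (4B, 4-aligned); sizeof = 16, alignof = 4
0..2  f  (2B, 2-aligned)
2..4  -- padding (2B)
4..8  e  (4B, 4-aligned)
8..24  c  (16B, 4-aligned)
24..26  b  (2B, 2-aligned)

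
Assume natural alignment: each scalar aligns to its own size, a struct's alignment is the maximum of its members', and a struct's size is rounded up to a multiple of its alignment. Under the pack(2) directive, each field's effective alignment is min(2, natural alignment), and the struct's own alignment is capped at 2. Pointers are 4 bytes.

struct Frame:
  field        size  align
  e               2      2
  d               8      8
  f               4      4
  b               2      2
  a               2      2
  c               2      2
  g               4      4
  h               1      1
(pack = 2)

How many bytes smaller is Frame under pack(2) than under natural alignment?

14

natural layout:
  @0: e [2B, align 2] → 2
  +6 pad (align 8)
  @8: d [8B, align 8] → 16
  @16: f [4B, align 4] → 20
  @20: b [2B, align 2] → 22
  @22: a [2B, align 2] → 24
  @24: c [2B, align 2] → 26
  +2 pad (align 4)
  @28: g [4B, align 4] → 32
  @32: h [1B, align 1] → 33
  +7 tail pad (align 8)
  size 40, align 8
packed(2) layout:
  @0: e [2B, align 2] → 2
  @2: d [8B, align 2] → 10
  @10: f [4B, align 2] → 14
  @14: b [2B, align 2] → 16
  @16: a [2B, align 2] → 18
  @18: c [2B, align 2] → 20
  @20: g [4B, align 2] → 24
  @24: h [1B, align 1] → 25
  +1 tail pad (align 2)
  size 26, align 2
40 − 26 = 14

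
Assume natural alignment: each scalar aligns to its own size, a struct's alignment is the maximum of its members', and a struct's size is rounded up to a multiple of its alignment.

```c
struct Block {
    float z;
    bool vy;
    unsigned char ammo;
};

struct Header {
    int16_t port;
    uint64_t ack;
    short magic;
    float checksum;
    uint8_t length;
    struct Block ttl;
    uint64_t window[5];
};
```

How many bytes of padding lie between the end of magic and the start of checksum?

2

Block: z at 0 (size 4, align 4) → ends 4; vy at 4 (size 1, align 1) → ends 5; ammo at 5 (size 1, align 1) → ends 6; tail pad 2 to reach multiple of 4; total 8 bytes, alignment 4
port at 0 (size 2, align 2) → ends 2
pad 6 to align 8 for ack
ack at 8 (size 8, align 8) → ends 16
magic at 16 (size 2, align 2) → ends 18
pad 2 to align 4 for checksum
checksum at 20 (size 4, align 4) → ends 24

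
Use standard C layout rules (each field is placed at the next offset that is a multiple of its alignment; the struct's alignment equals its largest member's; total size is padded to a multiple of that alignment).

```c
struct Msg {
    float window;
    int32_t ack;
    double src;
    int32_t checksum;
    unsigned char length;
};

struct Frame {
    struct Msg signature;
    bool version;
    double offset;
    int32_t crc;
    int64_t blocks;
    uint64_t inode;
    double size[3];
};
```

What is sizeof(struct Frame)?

88 bytes

Msg: @0: window [4B, align 4] → 4; @4: ack [4B, align 4] → 8; @8: src [8B, align 8] → 16; @16: checksum [4B, align 4] → 20; @20: length [1B, align 1] → 21; +3 tail pad (align 8); size 24, align 8
@0: signature [24B, align 8] → 24
@24: version [1B, align 1] → 25
+7 pad (align 8)
@32: offset [8B, align 8] → 40
@40: crc [4B, align 4] → 44
+4 pad (align 8)
@48: blocks [8B, align 8] → 56
@56: inode [8B, align 8] → 64
@64: size [24B, align 8] → 88
size 88, align 8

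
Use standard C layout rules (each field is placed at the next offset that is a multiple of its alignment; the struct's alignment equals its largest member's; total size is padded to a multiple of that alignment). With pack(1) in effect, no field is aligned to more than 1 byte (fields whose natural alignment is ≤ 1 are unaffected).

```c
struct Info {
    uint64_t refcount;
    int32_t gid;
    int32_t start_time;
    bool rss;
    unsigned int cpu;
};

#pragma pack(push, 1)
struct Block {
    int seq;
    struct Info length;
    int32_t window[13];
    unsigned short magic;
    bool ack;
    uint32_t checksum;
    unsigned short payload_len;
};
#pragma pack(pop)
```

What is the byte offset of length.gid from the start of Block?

Info: @0: refcount [8B, align 8] → 8; @8: gid [4B, align 4] → 12; @12: start_time [4B, align 4] → 16; @16: rss [1B, align 1] → 17; +3 pad (align 4); @20: cpu [4B, align 4] → 24; size 24, align 8
@0: seq [4B, align 1] → 4
@4: length [24B, align 1] → 28
within Info: gid at 8
4 + 8 = 12

12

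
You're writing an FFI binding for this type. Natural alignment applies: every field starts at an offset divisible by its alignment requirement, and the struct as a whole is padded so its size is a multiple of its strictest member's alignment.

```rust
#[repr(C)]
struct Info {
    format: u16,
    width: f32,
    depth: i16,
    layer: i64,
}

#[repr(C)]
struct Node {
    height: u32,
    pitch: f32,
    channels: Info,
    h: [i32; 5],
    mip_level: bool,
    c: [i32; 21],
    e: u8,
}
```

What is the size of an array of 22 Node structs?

3168

Info: @0: format [2B, align 2] → 2; +2 pad (align 4); @4: width [4B, align 4] → 8; @8: depth [2B, align 2] → 10; +6 pad (align 8); @16: layer [8B, align 8] → 24; size 24, align 8
@0: height [4B, align 4] → 4
@4: pitch [4B, align 4] → 8
@8: channels [24B, align 8] → 32
@32: h [20B, align 4] → 52
@52: mip_level [1B, align 1] → 53
+3 pad (align 4)
@56: c [84B, align 4] → 140
@140: e [1B, align 1] → 141
+3 tail pad (align 8)
size 144, align 8
array of 22: 22 × 144 = 3168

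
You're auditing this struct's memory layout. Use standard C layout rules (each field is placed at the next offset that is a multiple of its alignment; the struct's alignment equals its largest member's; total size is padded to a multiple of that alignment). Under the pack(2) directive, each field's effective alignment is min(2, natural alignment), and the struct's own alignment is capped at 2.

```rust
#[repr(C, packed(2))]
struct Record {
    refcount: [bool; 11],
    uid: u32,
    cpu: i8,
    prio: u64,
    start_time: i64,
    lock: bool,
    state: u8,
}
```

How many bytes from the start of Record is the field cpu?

16

@0: refcount [11B, align 1] → 11
+1 pad (align 2)
@12: uid [4B, align 2] → 16
@16: cpu [1B, align 1] → 17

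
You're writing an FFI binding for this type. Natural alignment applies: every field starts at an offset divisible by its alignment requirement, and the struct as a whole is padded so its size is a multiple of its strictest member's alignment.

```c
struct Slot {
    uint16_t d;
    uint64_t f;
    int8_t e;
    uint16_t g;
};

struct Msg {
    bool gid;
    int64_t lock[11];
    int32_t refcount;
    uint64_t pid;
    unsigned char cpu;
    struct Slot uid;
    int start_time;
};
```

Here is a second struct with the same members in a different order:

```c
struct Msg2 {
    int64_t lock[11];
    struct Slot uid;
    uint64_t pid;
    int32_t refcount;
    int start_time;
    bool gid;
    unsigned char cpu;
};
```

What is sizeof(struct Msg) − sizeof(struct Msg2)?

Slot: @0: d [2B, align 2] → 2; +6 pad (align 8); @8: f [8B, align 8] → 16; @16: e [1B, align 1] → 17; +1 pad (align 2); @18: g [2B, align 2] → 20; +4 tail pad (align 8); size 24, align 8
@0: gid [1B, align 1] → 1
+7 pad (align 8)
@8: lock [88B, align 8] → 96
@96: refcount [4B, align 4] → 100
+4 pad (align 8)
@104: pid [8B, align 8] → 112
@112: cpu [1B, align 1] → 113
+7 pad (align 8)
@120: uid [24B, align 8] → 144
@144: start_time [4B, align 4] → 148
+4 tail pad (align 8)
size 152, align 8
— Msg2 —
@0: lock [88B, align 8] → 88
@88: uid [24B, align 8] → 112
@112: pid [8B, align 8] → 120
@120: refcount [4B, align 4] → 124
@124: start_time [4B, align 4] → 128
@128: gid [1B, align 1] → 129
@129: cpu [1B, align 1] → 130
+6 tail pad (align 8)
size 136, align 8
152 − 136 = 16

16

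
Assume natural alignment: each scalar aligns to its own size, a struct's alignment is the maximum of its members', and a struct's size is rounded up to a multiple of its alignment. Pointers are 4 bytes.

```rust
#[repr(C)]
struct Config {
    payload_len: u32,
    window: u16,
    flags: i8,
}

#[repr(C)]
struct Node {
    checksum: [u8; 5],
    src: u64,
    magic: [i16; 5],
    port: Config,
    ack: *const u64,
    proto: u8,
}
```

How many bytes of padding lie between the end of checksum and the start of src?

3

Config: 0..4  payload_len  (4B, 4-aligned); 4..6  window  (2B, 2-aligned); 6..7  flags  (1B, 1-aligned); 7..8  -- tail padding (1B); sizeof = 8, alignof = 4
0..5  checksum  (5B, 1-aligned)
5..8  -- padding (3B)
8..16  src  (8B, 8-aligned)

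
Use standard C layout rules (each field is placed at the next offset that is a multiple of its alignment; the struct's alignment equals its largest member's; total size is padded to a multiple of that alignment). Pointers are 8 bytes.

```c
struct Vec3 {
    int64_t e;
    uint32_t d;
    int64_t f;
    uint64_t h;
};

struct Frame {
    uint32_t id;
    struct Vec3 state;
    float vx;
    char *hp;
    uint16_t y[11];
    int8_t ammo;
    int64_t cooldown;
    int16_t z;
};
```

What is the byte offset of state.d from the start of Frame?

Vec3: 0..8  e  (8B, 8-aligned); 8..12  d  (4B, 4-aligned); 12..16  -- padding (4B); 16..24  f  (8B, 8-aligned); 24..32  h  (8B, 8-aligned); sizeof = 32, alignof = 8
0..4  id  (4B, 4-aligned)
4..8  -- padding (4B)
8..40  state  (32B, 8-aligned)
within Vec3: d at 8
8 + 8 = 16

16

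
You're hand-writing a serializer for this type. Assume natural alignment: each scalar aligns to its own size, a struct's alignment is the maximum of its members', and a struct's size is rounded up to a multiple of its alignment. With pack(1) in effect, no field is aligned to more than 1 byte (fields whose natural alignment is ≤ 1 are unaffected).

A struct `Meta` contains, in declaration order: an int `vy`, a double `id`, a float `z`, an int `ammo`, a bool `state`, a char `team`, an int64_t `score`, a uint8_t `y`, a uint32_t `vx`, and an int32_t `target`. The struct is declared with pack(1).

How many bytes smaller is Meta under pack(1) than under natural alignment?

17

natural layout:
  0..4  vy  (4B, 4-aligned)
  4..8  -- padding (4B)
  8..16  id  (8B, 8-aligned)
  16..20  z  (4B, 4-aligned)
  20..24  ammo  (4B, 4-aligned)
  24..25  state  (1B, 1-aligned)
  25..26  team  (1B, 1-aligned)
  26..32  -- padding (6B)
  32..40  score  (8B, 8-aligned)
  40..41  y  (1B, 1-aligned)
  41..44  -- padding (3B)
  44..48  vx  (4B, 4-aligned)
  48..52  target  (4B, 4-aligned)
  52..56  -- tail padding (4B)
  sizeof = 56, alignof = 8
packed(1) layout:
  0..4  vy  (4B, 1-aligned)
  4..12  id  (8B, 1-aligned)
  12..16  z  (4B, 1-aligned)
  16..20  ammo  (4B, 1-aligned)
  20..21  state  (1B, 1-aligned)
  21..22  team  (1B, 1-aligned)
  22..30  score  (8B, 1-aligned)
  30..31  y  (1B, 1-aligned)
  31..35  vx  (4B, 1-aligned)
  35..39  target  (4B, 1-aligned)
  sizeof = 39, alignof = 1
56 − 39 = 17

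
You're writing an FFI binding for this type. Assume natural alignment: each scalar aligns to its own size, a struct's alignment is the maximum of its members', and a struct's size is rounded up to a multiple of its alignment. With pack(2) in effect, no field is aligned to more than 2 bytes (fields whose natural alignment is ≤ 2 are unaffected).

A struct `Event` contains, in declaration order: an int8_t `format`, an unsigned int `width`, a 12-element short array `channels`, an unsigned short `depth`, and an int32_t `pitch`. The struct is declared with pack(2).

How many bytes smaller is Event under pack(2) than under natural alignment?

4

natural layout:
  format at 0 (size 1, align 1) → ends 1
  pad 3 to align 4 for width
  width at 4 (size 4, align 4) → ends 8
  channels at 8 (size 24, align 2) → ends 32
  depth at 32 (size 2, align 2) → ends 34
  pad 2 to align 4 for pitch
  pitch at 36 (size 4, align 4) → ends 40
  total 40 bytes, alignment 4
packed(2) layout:
  format at 0 (size 1, align 1) → ends 1
  pad 1 to align 2 for width
  width at 2 (size 4, align 2) → ends 6
  channels at 6 (size 24, align 2) → ends 30
  depth at 30 (size 2, align 2) → ends 32
  pitch at 32 (size 4, align 2) → ends 36
  total 36 bytes, alignment 2
40 − 36 = 4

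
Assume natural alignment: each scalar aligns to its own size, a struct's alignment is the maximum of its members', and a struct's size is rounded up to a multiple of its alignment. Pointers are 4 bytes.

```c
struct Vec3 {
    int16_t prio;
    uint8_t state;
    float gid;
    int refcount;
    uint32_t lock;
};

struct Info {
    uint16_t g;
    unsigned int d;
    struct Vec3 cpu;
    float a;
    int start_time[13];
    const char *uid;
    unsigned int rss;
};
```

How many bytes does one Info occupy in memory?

88

Vec3: 0..2  prio  (2B, 2-aligned); 2..3  state  (1B, 1-aligned); 3..4  -- padding (1B); 4..8  gid  (4B, 4-aligned); 8..12  refcount  (4B, 4-aligned); 12..16  lock  (4B, 4-aligned); sizeof = 16, alignof = 4
0..2  g  (2B, 2-aligned)
2..4  -- padding (2B)
4..8  d  (4B, 4-aligned)
8..24  cpu  (16B, 4-aligned)
24..28  a  (4B, 4-aligned)
28..80  start_time  (52B, 4-aligned)
80..84  uid  (4B, 4-aligned)
84..88  rss  (4B, 4-aligned)
sizeof = 88, alignof = 4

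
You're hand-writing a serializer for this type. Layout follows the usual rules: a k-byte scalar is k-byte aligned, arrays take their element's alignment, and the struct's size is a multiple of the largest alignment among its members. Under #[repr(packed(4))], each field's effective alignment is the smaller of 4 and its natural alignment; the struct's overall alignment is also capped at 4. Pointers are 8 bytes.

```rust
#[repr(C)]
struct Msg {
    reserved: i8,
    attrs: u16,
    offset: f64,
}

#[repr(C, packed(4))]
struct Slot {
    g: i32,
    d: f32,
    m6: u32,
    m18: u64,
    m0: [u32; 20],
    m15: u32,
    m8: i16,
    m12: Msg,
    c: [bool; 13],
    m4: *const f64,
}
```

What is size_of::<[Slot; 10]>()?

1480

Msg: @0: reserved [1B, align 1] → 1; +1 pad (align 2); @2: attrs [2B, align 2] → 4; +4 pad (align 8); @8: offset [8B, align 8] → 16; size 16, align 8
@0: g [4B, align 4] → 4
@4: d [4B, align 4] → 8
@8: m6 [4B, align 4] → 12
@12: m18 [8B, align 4] → 20
@20: m0 [80B, align 4] → 100
@100: m15 [4B, align 4] → 104
@104: m8 [2B, align 2] → 106
+2 pad (align 4)
@108: m12 [16B, align 4] → 124
@124: c [13B, align 1] → 137
+3 pad (align 4)
@140: m4 [8B, align 4] → 148
size 148, align 4
array of 10: 10 × 148 = 1480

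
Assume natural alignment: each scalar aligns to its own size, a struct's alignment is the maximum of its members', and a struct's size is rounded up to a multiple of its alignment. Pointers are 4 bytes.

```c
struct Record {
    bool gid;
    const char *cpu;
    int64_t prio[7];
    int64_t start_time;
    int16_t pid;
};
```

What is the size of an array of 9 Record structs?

@0: gid [1B, align 1] → 1
+3 pad (align 4)
@4: cpu [4B, align 4] → 8
@8: prio [56B, align 8] → 64
@64: start_time [8B, align 8] → 72
@72: pid [2B, align 2] → 74
+6 tail pad (align 8)
size 80, align 8
array of 9: 9 × 80 = 720

720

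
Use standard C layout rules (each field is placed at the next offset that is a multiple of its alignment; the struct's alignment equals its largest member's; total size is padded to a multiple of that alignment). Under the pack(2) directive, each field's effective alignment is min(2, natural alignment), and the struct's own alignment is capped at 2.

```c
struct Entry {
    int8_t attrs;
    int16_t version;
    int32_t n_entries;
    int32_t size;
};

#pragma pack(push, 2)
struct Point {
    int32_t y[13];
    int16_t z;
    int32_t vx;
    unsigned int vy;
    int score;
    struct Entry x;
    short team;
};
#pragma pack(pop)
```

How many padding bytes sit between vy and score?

0

Entry: attrs at 0 (size 1, align 1) → ends 1; pad 1 to align 2 for version; version at 2 (size 2, align 2) → ends 4; n_entries at 4 (size 4, align 4) → ends 8; size at 8 (size 4, align 4) → ends 12; total 12 bytes, alignment 4
y at 0 (size 52, align 2) → ends 52
z at 52 (size 2, align 2) → ends 54
vx at 54 (size 4, align 2) → ends 58
vy at 58 (size 4, align 2) → ends 62
score at 62 (size 4, align 2) → ends 66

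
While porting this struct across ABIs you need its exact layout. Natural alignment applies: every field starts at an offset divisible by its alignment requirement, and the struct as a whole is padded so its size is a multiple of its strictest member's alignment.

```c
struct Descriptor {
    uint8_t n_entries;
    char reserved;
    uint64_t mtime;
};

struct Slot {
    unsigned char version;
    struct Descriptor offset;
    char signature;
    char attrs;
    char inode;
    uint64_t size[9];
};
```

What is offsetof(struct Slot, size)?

32

Descriptor: n_entries at 0 (size 1, align 1) → ends 1; reserved at 1 (size 1, align 1) → ends 2; pad 6 to align 8 for mtime; mtime at 8 (size 8, align 8) → ends 16; total 16 bytes, alignment 8
version at 0 (size 1, align 1) → ends 1
pad 7 to align 8 for offset
offset at 8 (size 16, align 8) → ends 24
signature at 24 (size 1, align 1) → ends 25
attrs at 25 (size 1, align 1) → ends 26
inode at 26 (size 1, align 1) → ends 27
pad 5 to align 8 for size
size at 32 (size 72, align 8) → ends 104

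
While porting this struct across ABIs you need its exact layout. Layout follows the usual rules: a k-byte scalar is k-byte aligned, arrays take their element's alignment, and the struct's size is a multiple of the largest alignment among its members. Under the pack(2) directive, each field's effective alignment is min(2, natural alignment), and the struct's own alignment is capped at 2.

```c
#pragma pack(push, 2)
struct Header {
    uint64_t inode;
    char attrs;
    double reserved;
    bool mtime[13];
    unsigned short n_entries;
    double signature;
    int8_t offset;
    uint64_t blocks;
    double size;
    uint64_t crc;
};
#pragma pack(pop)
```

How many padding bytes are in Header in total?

3

0..8  inode  (8B, 2-aligned)
8..9  attrs  (1B, 1-aligned)
9..10  -- padding (1B)
10..18  reserved  (8B, 2-aligned)
18..31  mtime  (13B, 1-aligned)
31..32  -- padding (1B)
32..34  n_entries  (2B, 2-aligned)
34..42  signature  (8B, 2-aligned)
42..43  offset  (1B, 1-aligned)
43..44  -- padding (1B)
44..52  blocks  (8B, 2-aligned)
52..60  size  (8B, 2-aligned)
60..68  crc  (8B, 2-aligned)
sizeof = 68, alignof = 2
data bytes 65, size 68 → padding 3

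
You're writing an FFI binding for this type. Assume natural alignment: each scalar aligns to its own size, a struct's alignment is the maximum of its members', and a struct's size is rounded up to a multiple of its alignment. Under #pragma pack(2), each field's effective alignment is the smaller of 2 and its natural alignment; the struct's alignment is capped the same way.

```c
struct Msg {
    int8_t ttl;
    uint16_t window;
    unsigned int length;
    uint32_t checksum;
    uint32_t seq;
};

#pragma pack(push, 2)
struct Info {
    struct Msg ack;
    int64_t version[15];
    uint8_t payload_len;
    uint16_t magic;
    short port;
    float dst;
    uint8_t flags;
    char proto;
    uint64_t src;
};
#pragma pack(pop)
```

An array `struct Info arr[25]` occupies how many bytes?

Msg: ttl at 0 (size 1, align 1) → ends 1; pad 1 to align 2 for window; window at 2 (size 2, align 2) → ends 4; length at 4 (size 4, align 4) → ends 8; checksum at 8 (size 4, align 4) → ends 12; seq at 12 (size 4, align 4) → ends 16; total 16 bytes, alignment 4
ack at 0 (size 16, align 2) → ends 16
version at 16 (size 120, align 2) → ends 136
payload_len at 136 (size 1, align 1) → ends 137
pad 1 to align 2 for magic
magic at 138 (size 2, align 2) → ends 140
port at 140 (size 2, align 2) → ends 142
dst at 142 (size 4, align 2) → ends 146
flags at 146 (size 1, align 1) → ends 147
proto at 147 (size 1, align 1) → ends 148
src at 148 (size 8, align 2) → ends 156
total 156 bytes, alignment 2
array of 25: 25 × 156 = 3900

3900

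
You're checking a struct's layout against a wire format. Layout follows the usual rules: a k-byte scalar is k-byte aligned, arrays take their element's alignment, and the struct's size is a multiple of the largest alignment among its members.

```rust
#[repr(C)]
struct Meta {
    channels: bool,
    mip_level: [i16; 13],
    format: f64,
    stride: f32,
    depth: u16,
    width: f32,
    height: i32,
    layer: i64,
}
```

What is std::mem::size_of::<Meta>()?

64 bytes

0..1  channels  (1B, 1-aligned)
1..2  -- padding (1B)
2..28  mip_level  (26B, 2-aligned)
28..32  -- padding (4B)
32..40  format  (8B, 8-aligned)
40..44  stride  (4B, 4-aligned)
44..46  depth  (2B, 2-aligned)
46..48  -- padding (2B)
48..52  width  (4B, 4-aligned)
52..56  height  (4B, 4-aligned)
56..64  layer  (8B, 8-aligned)
sizeof = 64, alignof = 8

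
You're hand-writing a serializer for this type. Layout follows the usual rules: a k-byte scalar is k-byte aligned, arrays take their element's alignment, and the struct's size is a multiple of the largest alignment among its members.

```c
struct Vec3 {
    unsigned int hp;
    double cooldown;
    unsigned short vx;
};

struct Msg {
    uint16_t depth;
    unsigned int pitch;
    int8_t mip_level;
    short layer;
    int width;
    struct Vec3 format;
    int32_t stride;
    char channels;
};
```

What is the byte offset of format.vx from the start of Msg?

Vec3: @0: hp [4B, align 4] → 4; +4 pad (align 8); @8: cooldown [8B, align 8] → 16; @16: vx [2B, align 2] → 18; +6 tail pad (align 8); size 24, align 8
@0: depth [2B, align 2] → 2
+2 pad (align 4)
@4: pitch [4B, align 4] → 8
@8: mip_level [1B, align 1] → 9
+1 pad (align 2)
@10: layer [2B, align 2] → 12
@12: width [4B, align 4] → 16
@16: format [24B, align 8] → 40
within Vec3: vx at 16
16 + 16 = 32

32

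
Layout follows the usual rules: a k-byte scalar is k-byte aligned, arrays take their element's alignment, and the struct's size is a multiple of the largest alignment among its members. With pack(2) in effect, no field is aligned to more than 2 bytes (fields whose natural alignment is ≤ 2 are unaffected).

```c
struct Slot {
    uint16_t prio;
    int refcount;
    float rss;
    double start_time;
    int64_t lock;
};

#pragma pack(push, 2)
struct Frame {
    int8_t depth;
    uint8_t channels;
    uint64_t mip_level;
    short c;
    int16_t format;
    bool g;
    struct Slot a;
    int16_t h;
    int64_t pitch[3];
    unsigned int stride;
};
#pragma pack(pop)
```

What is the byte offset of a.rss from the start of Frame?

24

Slot: 0..2  prio  (2B, 2-aligned); 2..4  -- padding (2B); 4..8  refcount  (4B, 4-aligned); 8..12  rss  (4B, 4-aligned); 12..16  -- padding (4B); 16..24  start_time  (8B, 8-aligned); 24..32  lock  (8B, 8-aligned); sizeof = 32, alignof = 8
0..1  depth  (1B, 1-aligned)
1..2  channels  (1B, 1-aligned)
2..10  mip_level  (8B, 2-aligned)
10..12  c  (2B, 2-aligned)
12..14  format  (2B, 2-aligned)
14..15  g  (1B, 1-aligned)
15..16  -- padding (1B)
16..48  a  (32B, 2-aligned)
within Slot: rss at 8
16 + 8 = 24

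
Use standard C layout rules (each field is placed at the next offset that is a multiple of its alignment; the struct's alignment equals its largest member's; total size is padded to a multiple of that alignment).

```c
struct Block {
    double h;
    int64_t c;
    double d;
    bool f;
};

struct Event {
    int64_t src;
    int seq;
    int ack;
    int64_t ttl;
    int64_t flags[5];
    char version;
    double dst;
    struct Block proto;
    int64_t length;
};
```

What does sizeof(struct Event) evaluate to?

120

Block: h at 0 (size 8, align 8) → ends 8; c at 8 (size 8, align 8) → ends 16; d at 16 (size 8, align 8) → ends 24; f at 24 (size 1, align 1) → ends 25; tail pad 7 to reach multiple of 8; total 32 bytes, alignment 8
src at 0 (size 8, align 8) → ends 8
seq at 8 (size 4, align 4) → ends 12
ack at 12 (size 4, align 4) → ends 16
ttl at 16 (size 8, align 8) → ends 24
flags at 24 (size 40, align 8) → ends 64
version at 64 (size 1, align 1) → ends 65
pad 7 to align 8 for dst
dst at 72 (size 8, align 8) → ends 80
proto at 80 (size 32, align 8) → ends 112
length at 112 (size 8, align 8) → ends 120
total 120 bytes, alignment 8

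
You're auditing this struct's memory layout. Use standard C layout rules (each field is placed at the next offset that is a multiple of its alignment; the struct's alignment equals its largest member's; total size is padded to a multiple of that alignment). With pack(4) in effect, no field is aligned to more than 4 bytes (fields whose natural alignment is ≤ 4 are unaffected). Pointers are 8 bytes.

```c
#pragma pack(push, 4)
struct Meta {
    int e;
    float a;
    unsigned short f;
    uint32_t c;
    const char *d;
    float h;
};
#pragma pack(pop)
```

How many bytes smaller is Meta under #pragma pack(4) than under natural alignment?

natural layout:
  @0: e [4B, align 4] → 4
  @4: a [4B, align 4] → 8
  @8: f [2B, align 2] → 10
  +2 pad (align 4)
  @12: c [4B, align 4] → 16
  @16: d [8B, align 8] → 24
  @24: h [4B, align 4] → 28
  +4 tail pad (align 8)
  size 32, align 8
packed(4) layout:
  @0: e [4B, align 4] → 4
  @4: a [4B, align 4] → 8
  @8: f [2B, align 2] → 10
  +2 pad (align 4)
  @12: c [4B, align 4] → 16
  @16: d [8B, align 4] → 24
  @24: h [4B, align 4] → 28
  size 28, align 4
32 − 28 = 4

4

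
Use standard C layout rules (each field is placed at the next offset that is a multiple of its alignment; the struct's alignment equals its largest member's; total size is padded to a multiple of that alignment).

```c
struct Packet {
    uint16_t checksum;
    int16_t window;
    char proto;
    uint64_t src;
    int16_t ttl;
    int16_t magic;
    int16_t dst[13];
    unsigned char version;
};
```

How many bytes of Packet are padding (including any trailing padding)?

0..2  checksum  (2B, 2-aligned)
2..4  window  (2B, 2-aligned)
4..5  proto  (1B, 1-aligned)
5..8  -- padding (3B)
8..16  src  (8B, 8-aligned)
16..18  ttl  (2B, 2-aligned)
18..20  magic  (2B, 2-aligned)
20..46  dst  (26B, 2-aligned)
46..47  version  (1B, 1-aligned)
47..48  -- tail padding (1B)
sizeof = 48, alignof = 8
data bytes 44, size 48 → padding 4

4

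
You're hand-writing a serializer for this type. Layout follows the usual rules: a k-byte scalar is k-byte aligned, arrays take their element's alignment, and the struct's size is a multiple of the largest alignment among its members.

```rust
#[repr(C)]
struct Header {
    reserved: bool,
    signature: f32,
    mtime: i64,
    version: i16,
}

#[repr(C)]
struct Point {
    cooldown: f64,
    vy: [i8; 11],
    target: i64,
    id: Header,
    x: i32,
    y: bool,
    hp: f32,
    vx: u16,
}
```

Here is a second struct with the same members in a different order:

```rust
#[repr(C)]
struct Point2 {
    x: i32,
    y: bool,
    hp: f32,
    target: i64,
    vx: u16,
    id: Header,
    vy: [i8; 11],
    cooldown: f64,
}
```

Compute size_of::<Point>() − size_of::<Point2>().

-8

Header: @0: reserved [1B, align 1] → 1; +3 pad (align 4); @4: signature [4B, align 4] → 8; @8: mtime [8B, align 8] → 16; @16: version [2B, align 2] → 18; +6 tail pad (align 8); size 24, align 8
@0: cooldown [8B, align 8] → 8
@8: vy [11B, align 1] → 19
+5 pad (align 8)
@24: target [8B, align 8] → 32
@32: id [24B, align 8] → 56
@56: x [4B, align 4] → 60
@60: y [1B, align 1] → 61
+3 pad (align 4)
@64: hp [4B, align 4] → 68
@68: vx [2B, align 2] → 70
+2 tail pad (align 8)
size 72, align 8
— Point2 —
@0: x [4B, align 4] → 4
@4: y [1B, align 1] → 5
+3 pad (align 4)
@8: hp [4B, align 4] → 12
+4 pad (align 8)
@16: target [8B, align 8] → 24
@24: vx [2B, align 2] → 26
+6 pad (align 8)
@32: id [24B, align 8] → 56
@56: vy [11B, align 1] → 67
+5 pad (align 8)
@72: cooldown [8B, align 8] → 80
size 80, align 8
72 − 80 = -8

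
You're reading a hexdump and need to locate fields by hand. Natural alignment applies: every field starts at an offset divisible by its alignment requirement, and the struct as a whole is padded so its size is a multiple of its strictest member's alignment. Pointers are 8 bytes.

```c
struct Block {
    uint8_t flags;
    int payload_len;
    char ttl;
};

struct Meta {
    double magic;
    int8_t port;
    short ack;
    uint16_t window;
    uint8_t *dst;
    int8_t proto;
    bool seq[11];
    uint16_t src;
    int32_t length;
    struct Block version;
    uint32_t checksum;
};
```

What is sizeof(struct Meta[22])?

Block: 0..1  flags  (1B, 1-aligned); 1..4  -- padding (3B); 4..8  payload_len  (4B, 4-aligned); 8..9  ttl  (1B, 1-aligned); 9..12  -- tail padding (3B); sizeof = 12, alignof = 4
0..8  magic  (8B, 8-aligned)
8..9  port  (1B, 1-aligned)
9..10  -- padding (1B)
10..12  ack  (2B, 2-aligned)
12..14  window  (2B, 2-aligned)
14..16  -- padding (2B)
16..24  dst  (8B, 8-aligned)
24..25  proto  (1B, 1-aligned)
25..36  seq  (11B, 1-aligned)
36..38  src  (2B, 2-aligned)
38..40  -- padding (2B)
40..44  length  (4B, 4-aligned)
44..56  version  (12B, 4-aligned)
56..60  checksum  (4B, 4-aligned)
60..64  -- tail padding (4B)
sizeof = 64, alignof = 8
array of 22: 22 × 64 = 1408

1408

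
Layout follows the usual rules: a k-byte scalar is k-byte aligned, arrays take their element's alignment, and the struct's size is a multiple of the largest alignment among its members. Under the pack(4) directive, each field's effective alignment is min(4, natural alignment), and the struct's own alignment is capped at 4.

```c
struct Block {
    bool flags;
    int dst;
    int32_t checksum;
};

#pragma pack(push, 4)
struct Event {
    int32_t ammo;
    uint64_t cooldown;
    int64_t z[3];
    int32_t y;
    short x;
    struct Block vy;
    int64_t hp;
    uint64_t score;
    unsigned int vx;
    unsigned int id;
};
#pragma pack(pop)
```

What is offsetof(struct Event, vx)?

Block: flags at 0 (size 1, align 1) → ends 1; pad 3 to align 4 for dst; dst at 4 (size 4, align 4) → ends 8; checksum at 8 (size 4, align 4) → ends 12; total 12 bytes, alignment 4
ammo at 0 (size 4, align 4) → ends 4
cooldown at 4 (size 8, align 4) → ends 12
z at 12 (size 24, align 4) → ends 36
y at 36 (size 4, align 4) → ends 40
x at 40 (size 2, align 2) → ends 42
pad 2 to align 4 for vy
vy at 44 (size 12, align 4) → ends 56
hp at 56 (size 8, align 4) → ends 64
score at 64 (size 8, align 4) → ends 72
vx at 72 (size 4, align 4) → ends 76

72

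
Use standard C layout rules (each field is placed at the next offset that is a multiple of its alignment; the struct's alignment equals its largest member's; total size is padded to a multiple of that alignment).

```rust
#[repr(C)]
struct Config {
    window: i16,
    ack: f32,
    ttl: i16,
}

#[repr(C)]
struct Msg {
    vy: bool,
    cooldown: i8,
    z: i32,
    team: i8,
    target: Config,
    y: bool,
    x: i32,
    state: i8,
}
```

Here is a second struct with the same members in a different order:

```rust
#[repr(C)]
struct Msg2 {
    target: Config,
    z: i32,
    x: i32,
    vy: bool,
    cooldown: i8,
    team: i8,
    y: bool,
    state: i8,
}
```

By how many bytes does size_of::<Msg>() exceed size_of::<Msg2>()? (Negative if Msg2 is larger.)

Config: window at 0 (size 2, align 2) → ends 2; pad 2 to align 4 for ack; ack at 4 (size 4, align 4) → ends 8; ttl at 8 (size 2, align 2) → ends 10; tail pad 2 to reach multiple of 4; total 12 bytes, alignment 4
vy at 0 (size 1, align 1) → ends 1
cooldown at 1 (size 1, align 1) → ends 2
pad 2 to align 4 for z
z at 4 (size 4, align 4) → ends 8
team at 8 (size 1, align 1) → ends 9
pad 3 to align 4 for target
target at 12 (size 12, align 4) → ends 24
y at 24 (size 1, align 1) → ends 25
pad 3 to align 4 for x
x at 28 (size 4, align 4) → ends 32
state at 32 (size 1, align 1) → ends 33
tail pad 3 to reach multiple of 4
total 36 bytes, alignment 4
— Msg2 —
target at 0 (size 12, align 4) → ends 12
z at 12 (size 4, align 4) → ends 16
x at 16 (size 4, align 4) → ends 20
vy at 20 (size 1, align 1) → ends 21
cooldown at 21 (size 1, align 1) → ends 22
team at 22 (size 1, align 1) → ends 23
y at 23 (size 1, align 1) → ends 24
state at 24 (size 1, align 1) → ends 25
tail pad 3 to reach multiple of 4
total 28 bytes, alignment 4
36 − 28 = 8

8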